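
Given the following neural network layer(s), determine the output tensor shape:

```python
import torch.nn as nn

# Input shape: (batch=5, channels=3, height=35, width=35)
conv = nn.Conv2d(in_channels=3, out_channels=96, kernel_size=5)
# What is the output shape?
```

Input: (5, 3, 35, 35) -> Output: (5, 96, 31, 31)

Answer: (5, 96, 31, 31)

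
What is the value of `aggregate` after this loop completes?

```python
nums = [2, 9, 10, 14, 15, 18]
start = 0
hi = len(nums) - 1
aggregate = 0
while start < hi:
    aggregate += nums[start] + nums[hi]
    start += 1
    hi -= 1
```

Sum of pairs from ends
`aggregate` takes the values: 0 → 20 → 44 → 68

Answer: 68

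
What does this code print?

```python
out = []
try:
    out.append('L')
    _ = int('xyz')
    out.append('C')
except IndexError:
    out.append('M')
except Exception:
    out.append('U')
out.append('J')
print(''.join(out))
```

Execution trace: 'L' (try body) → 'U' (except Exception) → 'J' (after the try/except). Output: LUJ

Answer: LUJ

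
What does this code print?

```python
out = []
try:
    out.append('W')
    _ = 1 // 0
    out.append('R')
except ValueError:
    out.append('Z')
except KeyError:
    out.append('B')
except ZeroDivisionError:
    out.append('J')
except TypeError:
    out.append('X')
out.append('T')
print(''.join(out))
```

Execution trace: 'W' (try body) → 'J' (except ZeroDivisionError) → 'T' (after the try/except). Output: WJT

Answer: WJT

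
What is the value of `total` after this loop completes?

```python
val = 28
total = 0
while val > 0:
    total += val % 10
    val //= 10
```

Sum digits of 28
`total` takes the values: 0 → 8 → 10

Answer: 10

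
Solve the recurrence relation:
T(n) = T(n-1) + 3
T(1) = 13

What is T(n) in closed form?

Unrolling: T(n) = T(1) + 3·(n-1) = 13 + 3(n-1) = 3n + 10.

Answer: T(n) = 3n + 10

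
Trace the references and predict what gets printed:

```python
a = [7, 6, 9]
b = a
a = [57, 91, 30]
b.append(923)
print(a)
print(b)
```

Key concept: rebinding vs mutation: a is rebound to a new list, b still points at the original.
Step by step:
`a = [7, 6, 9]` → a = [7, 6, 9]
`b = a` → b = [7, 6, 9] (same object as a)
`a = [57, 91, 30]` → a = [57, 91, 30]
`b.append(923)` → b = [7, 6, 9, 923]
`print(a)` → prints [57, 91, 30]
`print(b)` → prints [7, 6, 9, 923]

Answer:
[57, 91, 30]
[7, 6, 9, 923]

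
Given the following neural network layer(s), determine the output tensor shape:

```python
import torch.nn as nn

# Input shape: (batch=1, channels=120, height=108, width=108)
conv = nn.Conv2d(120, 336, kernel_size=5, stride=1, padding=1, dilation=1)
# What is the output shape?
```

Input: (1, 120, 108, 108) -> Output: (1, 336, 106, 106)

Answer: (1, 336, 106, 106)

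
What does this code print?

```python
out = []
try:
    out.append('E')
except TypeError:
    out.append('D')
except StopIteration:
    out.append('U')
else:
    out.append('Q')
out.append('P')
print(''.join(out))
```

Execution trace: 'E' (try body, no exception) → 'Q' (else) → 'P' (after the try/except). Output: EQP

Answer: EQP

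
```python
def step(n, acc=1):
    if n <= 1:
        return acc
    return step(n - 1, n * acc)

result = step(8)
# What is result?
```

Accumulator trace (n, acc): (8, 1) -> (7, 8) -> (6, 56) -> (5, 336) -> (4, 1680) -> (3, 6720) -> (2, 20160) -> (1, 40320) -> return 40320

Answer: 40320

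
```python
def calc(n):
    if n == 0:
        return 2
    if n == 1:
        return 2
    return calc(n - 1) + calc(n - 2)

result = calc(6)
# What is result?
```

Build up from base cases: calc(0)=2, calc(1)=2, calc(2)=4, calc(3)=6, calc(4)=10, calc(5)=16, calc(6)=26

Answer: 26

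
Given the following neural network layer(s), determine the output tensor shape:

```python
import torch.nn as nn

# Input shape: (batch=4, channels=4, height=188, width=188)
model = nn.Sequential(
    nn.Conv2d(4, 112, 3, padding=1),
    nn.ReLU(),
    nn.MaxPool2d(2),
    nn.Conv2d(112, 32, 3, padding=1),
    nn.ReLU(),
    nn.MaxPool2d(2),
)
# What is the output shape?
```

Input: (4, 4, 188, 188) -> after first Conv2d: (4, 112, 188, 188) -> after first MaxPool2d: (4, 112, 94, 94) -> after second Conv2d: (4, 32, 94, 94) -> Output: (4, 32, 47, 47)

Answer: (4, 32, 47, 47)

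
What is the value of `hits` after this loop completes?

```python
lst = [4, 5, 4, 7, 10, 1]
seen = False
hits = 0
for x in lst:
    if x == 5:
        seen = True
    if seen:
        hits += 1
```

Count elements after first 5 in [4, 5, 4, 7, 10, 1]
`hits` takes the values: 0 → 1 → 2 → 3 → 4 → 5

Answer: 5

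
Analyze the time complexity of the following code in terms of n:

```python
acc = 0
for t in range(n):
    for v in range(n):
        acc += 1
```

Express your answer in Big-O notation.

Each loop level contributes: n × n. Multiplying the contributions gives O(n^2).

Answer: O(n^2)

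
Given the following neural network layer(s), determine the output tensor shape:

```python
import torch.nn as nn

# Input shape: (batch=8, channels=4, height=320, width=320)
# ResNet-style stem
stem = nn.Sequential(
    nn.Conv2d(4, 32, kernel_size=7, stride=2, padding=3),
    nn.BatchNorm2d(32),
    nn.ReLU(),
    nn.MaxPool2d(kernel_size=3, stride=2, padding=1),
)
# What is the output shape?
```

Input: (8, 4, 320, 320) -> after Conv2d 7x7 stride=2: (8, 32, 160, 160) -> Output: (8, 32, 80, 80)

Answer: (8, 32, 80, 80)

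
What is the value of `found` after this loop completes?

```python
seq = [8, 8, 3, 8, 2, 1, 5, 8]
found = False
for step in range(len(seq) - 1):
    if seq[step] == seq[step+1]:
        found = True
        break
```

Check consecutive duplicates in [8, 8, 3, 8, 2, 1, 5, 8]
`found` takes the values: False → True

Answer: True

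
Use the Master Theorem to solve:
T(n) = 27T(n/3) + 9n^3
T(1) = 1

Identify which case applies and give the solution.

a=27, b=3, f(n)=9n^3. log_3(27) = 3. Since c=3 = 3, Case 2 applies: T(n) = Θ(n^log_b(a) · log n) = O(n^3 log n).

Answer: O(n^3 log n) - Case 2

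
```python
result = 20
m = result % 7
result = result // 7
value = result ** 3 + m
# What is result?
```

Trace:
`result = 20` → result = 20
`m = result % 7` → m = 6
`result = result // 7` → result = 2
`value = result ** 3 + m` → value = 14
So result = 2

Answer: 2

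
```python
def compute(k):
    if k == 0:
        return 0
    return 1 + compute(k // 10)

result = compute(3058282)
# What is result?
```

Count of digits of 3058282: 7

Answer: 7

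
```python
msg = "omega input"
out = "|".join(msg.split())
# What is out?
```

Trace:
`msg = "omega input"` → msg = 'omega input'
`out = "|".join(msg.split())` → out = 'omega|input'
So out = 'omega|input'

Answer: 'omega|input'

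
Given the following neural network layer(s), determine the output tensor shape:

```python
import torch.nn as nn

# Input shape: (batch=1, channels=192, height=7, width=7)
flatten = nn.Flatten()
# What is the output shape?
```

Input: (1, 192, 7, 7) -> Output: (1, 9408)

Answer: (1, 9408)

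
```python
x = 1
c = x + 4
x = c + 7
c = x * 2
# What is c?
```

Trace:
`x = 1` → x = 1
`c = x + 4` → c = 5
`x = c + 7` → x = 12
`c = x * 2` → c = 24
So c = 24

Answer: 24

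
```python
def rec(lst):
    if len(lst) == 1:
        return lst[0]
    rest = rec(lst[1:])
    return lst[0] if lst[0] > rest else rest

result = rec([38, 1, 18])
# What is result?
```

Recursive max over [38, 1, 18] = 38

Answer: 38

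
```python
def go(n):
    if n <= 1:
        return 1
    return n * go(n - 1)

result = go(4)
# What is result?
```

go(4) = 4 * 3 * 2 * 1 = 24

Answer: 24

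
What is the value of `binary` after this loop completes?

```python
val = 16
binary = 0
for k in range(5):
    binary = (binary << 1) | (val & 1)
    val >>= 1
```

Reverse lowest 5 bits of 16
`binary` takes the values: 0 → 1

Answer: 1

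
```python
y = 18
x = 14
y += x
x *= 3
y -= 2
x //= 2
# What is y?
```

Trace:
`y = 18` → y = 18
`x = 14` → x = 14
`y += x` → y = 32
`x *= 3` → x = 42
`y -= 2` → y = 30
`x //= 2` → x = 21
So y = 30

Answer: 30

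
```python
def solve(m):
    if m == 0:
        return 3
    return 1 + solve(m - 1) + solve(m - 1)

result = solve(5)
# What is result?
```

solve(m) = 1 + 2·solve(m-1), solve(0)=3. Closed form: (3+1)·2^5 - 1 = 127.

Answer: 127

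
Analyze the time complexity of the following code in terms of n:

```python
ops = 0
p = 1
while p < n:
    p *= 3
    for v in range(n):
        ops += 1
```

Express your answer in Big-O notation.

Each loop level contributes: log n × n. Multiplying the contributions gives O(n log n).

Answer: O(n log n)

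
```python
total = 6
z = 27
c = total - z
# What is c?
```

Trace:
`total = 6` → total = 6
`z = 27` → z = 27
`c = total - z` → c = -21
So c = -21

Answer: -21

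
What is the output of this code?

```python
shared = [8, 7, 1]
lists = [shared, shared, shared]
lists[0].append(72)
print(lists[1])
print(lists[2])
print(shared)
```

Key concept: list of same reference.
Step by step:
`shared = [8, 7, 1]` → shared = [8, 7, 1]
`lists = [shared, shared, shared]` → lists = [[8, 7, 1], [8, 7, 1], [8, 7, 1]]
`lists[0].append(72)` → shared = [8, 7, 1, 72]; lists = [[8, 7, 1, 72], [8, 7, 1, 72], [8, 7, 1, 72]]
`print(lists[1])` → prints [8, 7, 1, 72]
`print(lists[2])` → prints [8, 7, 1, 72]
`print(shared)` → prints [8, 7, 1, 72]

Answer:
[8, 7, 1, 72]
[8, 7, 1, 72]
[8, 7, 1, 72]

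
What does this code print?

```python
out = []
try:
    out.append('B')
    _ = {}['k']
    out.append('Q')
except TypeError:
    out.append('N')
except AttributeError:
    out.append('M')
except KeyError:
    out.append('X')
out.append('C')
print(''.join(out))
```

Execution trace: 'B' (try body) → 'X' (except KeyError) → 'C' (after the try/except). Output: BXC

Answer: BXC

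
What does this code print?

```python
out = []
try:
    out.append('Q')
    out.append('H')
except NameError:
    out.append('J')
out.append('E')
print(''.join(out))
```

Execution trace: 'Q' (try body) → 'H' (try body, no exception) → 'E' (after the try/except). Output: QHE

Answer: QHE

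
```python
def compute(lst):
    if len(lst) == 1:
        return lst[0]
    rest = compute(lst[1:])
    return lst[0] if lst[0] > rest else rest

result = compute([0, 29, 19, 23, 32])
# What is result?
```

Recursive max over [0, 29, 19, 23, 32] = 32

Answer: 32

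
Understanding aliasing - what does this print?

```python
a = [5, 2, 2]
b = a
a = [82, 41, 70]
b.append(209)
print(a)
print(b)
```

Key concept: rebinding vs mutation: a is rebound to a new list, b still points at the original.
Step by step:
`a = [5, 2, 2]` → a = [5, 2, 2]
`b = a` → b = [5, 2, 2] (same object as a)
`a = [82, 41, 70]` → a = [82, 41, 70]
`b.append(209)` → b = [5, 2, 2, 209]
`print(a)` → prints [82, 41, 70]
`print(b)` → prints [5, 2, 2, 209]

Answer:
[82, 41, 70]
[5, 2, 2, 209]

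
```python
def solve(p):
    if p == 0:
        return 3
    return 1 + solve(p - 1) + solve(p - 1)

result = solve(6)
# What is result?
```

solve(p) = 1 + 2·solve(p-1), solve(0)=3. Closed form: (3+1)·2^6 - 1 = 255.

Answer: 255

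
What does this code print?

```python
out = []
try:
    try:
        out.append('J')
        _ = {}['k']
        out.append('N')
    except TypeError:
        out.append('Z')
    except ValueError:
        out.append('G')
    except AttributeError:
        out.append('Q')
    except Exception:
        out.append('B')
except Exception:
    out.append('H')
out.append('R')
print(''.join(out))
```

Execution trace: 'J' (inner try body) → 'B' (inner except Exception) → 'R' (after the try/except). Output: JBR

Answer: JBR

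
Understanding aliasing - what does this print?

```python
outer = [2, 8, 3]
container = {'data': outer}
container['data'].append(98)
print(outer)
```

Key concept: dict holds reference to list.
Step by step:
`outer = [2, 8, 3]` → outer = [2, 8, 3]
`container = {'data': outer}` → container = {'data': [2, 8, 3]}
`container['data'].append(98)` → outer = [2, 8, 3, 98]; container = {'data': [2, 8, 3, 98]}
`print(outer)` → prints [2, 8, 3, 98]

Answer: [2, 8, 3, 98]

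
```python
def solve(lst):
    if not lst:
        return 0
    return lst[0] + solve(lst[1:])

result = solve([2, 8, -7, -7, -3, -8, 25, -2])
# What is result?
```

2 + 8 + (-7) + (-7) + (-3) + (-8) + 25 + (-2) + 0 = 8

Answer: 8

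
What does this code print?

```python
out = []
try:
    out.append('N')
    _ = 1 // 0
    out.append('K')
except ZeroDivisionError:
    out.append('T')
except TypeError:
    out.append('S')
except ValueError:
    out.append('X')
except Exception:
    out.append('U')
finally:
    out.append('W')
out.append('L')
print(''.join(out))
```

Execution trace: 'N' (try body) → 'T' (except ZeroDivisionError) → 'W' (finally) → 'L' (after the try/except). Output: NTWL

Answer: NTWL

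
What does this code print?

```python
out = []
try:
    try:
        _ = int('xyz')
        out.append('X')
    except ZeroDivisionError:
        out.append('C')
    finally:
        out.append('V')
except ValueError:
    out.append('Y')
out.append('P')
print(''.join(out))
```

Execution trace: 'V' (finally) → 'Y' (outer except ValueError) → 'P' (after the try/except). Output: VYP

Answer: VYP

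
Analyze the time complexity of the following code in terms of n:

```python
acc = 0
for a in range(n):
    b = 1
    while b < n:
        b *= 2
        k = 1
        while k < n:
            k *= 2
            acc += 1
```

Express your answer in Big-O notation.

Each loop level contributes: n × log n × log n. Multiplying the contributions gives O(n log² n).

Answer: O(n log² n)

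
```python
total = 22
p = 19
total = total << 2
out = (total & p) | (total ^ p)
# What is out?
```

Trace:
`total = 22` → total = 22
`p = 19` → p = 19
`total = total << 2` → total = 88
`out = (total & p) | (total ^ p)` → out = 91
So out = 91

Answer: 91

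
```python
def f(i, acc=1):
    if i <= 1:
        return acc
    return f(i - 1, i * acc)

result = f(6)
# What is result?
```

Accumulator trace (n, acc): (6, 1) -> (5, 6) -> (4, 30) -> (3, 120) -> (2, 360) -> (1, 720) -> return 720

Answer: 720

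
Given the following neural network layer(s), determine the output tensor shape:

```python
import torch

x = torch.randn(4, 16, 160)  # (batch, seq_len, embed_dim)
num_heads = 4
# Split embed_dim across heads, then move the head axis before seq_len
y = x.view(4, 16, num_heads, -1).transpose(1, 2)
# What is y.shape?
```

Input: (4, 16, 160) -> head_dim = 160 // 4 = 40; after view: (4, 16, 4, 40) -> after transpose(1, 2): (4, 4, 16, 40) -> Output: (4, 4, 16, 40)

Answer: (4, 4, 16, 40)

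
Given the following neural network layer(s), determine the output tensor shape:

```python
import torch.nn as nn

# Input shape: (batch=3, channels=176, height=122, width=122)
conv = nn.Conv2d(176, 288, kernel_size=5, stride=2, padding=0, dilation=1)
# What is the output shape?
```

Input: (3, 176, 122, 122) -> Output: (3, 288, 59, 59)

Answer: (3, 288, 59, 59)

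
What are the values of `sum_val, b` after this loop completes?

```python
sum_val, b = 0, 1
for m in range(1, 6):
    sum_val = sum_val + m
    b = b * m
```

Sum and factorial of 1 to 5
`sum_val, b` takes the values: (0, 1) → (1, 1) → (3, 1) → (3, 2) → (6, 2) → (6, 6) → (10, 6) → (10, 24) → (15, 24) → (15, 120)

Answer: 15, 120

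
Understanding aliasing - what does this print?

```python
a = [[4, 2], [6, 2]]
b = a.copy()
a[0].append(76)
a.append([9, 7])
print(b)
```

Key concept: shallow copy with nested lists.
Step by step:
`a = [[4, 2], [6, 2]]` → a = [[4, 2], [6, 2]]
`b = a.copy()` → b = [[4, 2], [6, 2]]
`a[0].append(76)` → a = [[4, 2, 76], [6, 2]]; b = [[4, 2, 76], [6, 2]]
`a.append([9, 7])` → a = [[4, 2, 76], [6, 2], [9, 7]]
`print(b)` → prints [[4, 2, 76], [6, 2]]

Answer: [[4, 2, 76], [6, 2]]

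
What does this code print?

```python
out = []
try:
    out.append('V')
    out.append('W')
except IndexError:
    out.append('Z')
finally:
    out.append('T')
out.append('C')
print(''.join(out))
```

Execution trace: 'V' (try body) → 'W' (try body, no exception) → 'T' (finally) → 'C' (after the try/except). Output: VWTC

Answer: VWTC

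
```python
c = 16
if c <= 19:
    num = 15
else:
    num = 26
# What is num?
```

Trace:
`c = 16` → c = 16
`if c <= 19: ...` → c <= 19 is True → num = 15
So num = 15

Answer: 15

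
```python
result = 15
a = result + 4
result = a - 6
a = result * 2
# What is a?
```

Trace:
`result = 15` → result = 15
`a = result + 4` → a = 19
`result = a - 6` → result = 13
`a = result * 2` → a = 26
So a = 26

Answer: 26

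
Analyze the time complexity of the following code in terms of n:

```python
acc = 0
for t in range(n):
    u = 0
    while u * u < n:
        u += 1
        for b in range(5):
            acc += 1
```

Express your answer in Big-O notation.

Each loop level contributes: n × √n × 1. Multiplying the contributions gives O(n√n).

Answer: O(n√n)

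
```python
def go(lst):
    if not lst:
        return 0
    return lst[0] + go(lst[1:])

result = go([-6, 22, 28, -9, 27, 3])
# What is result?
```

(-6) + 22 + 28 + (-9) + 27 + 3 + 0 = 65

Answer: 65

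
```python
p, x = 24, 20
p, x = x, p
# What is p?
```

Trace:
`p, x = 24, 20` → p = 24; x = 20
`p, x = x, p` → p = 20; x = 24
So p = 20

Answer: 20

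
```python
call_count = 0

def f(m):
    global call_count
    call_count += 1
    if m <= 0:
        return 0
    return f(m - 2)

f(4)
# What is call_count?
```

Linear recursion stepping by 2: 3 calls from m=4 down to ≤0.

Answer: 3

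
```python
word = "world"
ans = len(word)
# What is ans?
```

Trace:
`word = "world"` → word = 'world'
`ans = len(word)` → ans = 5
So ans = 5

Answer: 5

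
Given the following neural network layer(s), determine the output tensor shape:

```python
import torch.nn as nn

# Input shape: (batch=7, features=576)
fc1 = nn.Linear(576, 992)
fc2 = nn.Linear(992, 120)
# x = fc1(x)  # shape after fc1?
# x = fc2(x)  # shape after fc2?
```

Input: (7, 576) -> after fc1: (7, 992) -> Output: (7, 120)

Answer: (7, 120)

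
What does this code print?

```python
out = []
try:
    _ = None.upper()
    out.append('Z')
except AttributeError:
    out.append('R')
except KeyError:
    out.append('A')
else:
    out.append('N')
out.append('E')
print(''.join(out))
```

Execution trace: 'R' (except AttributeError) → 'E' (after the try/except). Output: RE

Answer: RE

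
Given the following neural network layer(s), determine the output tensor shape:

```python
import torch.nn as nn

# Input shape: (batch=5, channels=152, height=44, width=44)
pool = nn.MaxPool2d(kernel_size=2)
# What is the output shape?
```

Input: (5, 152, 44, 44) -> Output: (5, 152, 22, 22)

Answer: (5, 152, 22, 22)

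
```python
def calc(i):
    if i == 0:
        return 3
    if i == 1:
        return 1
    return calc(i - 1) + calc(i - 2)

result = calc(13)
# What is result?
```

Build up from base cases: calc(0)=3, calc(1)=1, calc(2)=4, calc(3)=5, calc(4)=9, calc(5)=14, calc(6)=23, ..., calc(13)=665

Answer: 665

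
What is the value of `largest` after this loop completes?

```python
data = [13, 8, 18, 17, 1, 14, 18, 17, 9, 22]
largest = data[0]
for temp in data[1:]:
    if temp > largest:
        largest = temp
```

Maximum of [13, 8, 18, 17, 1, 14, 18, 17, 9, 22]
`largest` takes the values: 13 → 18 → 22

Answer: 22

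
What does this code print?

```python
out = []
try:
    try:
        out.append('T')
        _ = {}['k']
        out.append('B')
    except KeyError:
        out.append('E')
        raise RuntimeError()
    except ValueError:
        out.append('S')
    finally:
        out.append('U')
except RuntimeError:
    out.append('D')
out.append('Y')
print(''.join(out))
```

Execution trace: 'T' (inner try body) → 'E' (inner except KeyError) → 'U' (inner finally) → 'D' (outer except RuntimeError) → 'Y' (after the try/except). Output: TEUDY

Answer: TEUDY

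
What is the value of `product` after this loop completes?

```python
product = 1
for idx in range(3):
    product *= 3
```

3^3 = 27
`product` takes the values: 1 → 3 → 9 → 27

Answer: 27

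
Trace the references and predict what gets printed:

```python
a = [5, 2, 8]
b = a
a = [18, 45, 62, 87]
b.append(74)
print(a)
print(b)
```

Key concept: rebinding vs mutation: a is rebound to a new list, b still points at the original.
Step by step:
`a = [5, 2, 8]` → a = [5, 2, 8]
`b = a` → b = [5, 2, 8] (same object as a)
`a = [18, 45, 62, 87]` → a = [18, 45, 62, 87]
`b.append(74)` → b = [5, 2, 8, 74]
`print(a)` → prints [18, 45, 62, 87]
`print(b)` → prints [5, 2, 8, 74]

Answer:
[18, 45, 62, 87]
[5, 2, 8, 74]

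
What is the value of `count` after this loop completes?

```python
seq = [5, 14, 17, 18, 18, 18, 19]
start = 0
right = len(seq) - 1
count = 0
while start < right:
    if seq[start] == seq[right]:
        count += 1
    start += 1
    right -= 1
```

Count matching pairs from ends
`count` takes the values: 0

Answer: 0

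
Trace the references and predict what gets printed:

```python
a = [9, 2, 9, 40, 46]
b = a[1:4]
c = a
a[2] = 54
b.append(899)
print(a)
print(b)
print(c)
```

Key concept: slice vs alias.
Step by step:
`a = [9, 2, 9, 40, 46]` → a = [9, 2, 9, 40, 46]
`b = a[1:4]` → b = [2, 9, 40]
`c = a` → c = [9, 2, 9, 40, 46] (same object as a)
`a[2] = 54` → a = [9, 2, 54, 40, 46] (same object as c); c = [9, 2, 54, 40, 46] (same object as a)
`b.append(899)` → b = [2, 9, 40, 899]
`print(a)` → prints [9, 2, 54, 40, 46]
`print(b)` → prints [2, 9, 40, 899]
`print(c)` → prints [9, 2, 54, 40, 46]

Answer:
[9, 2, 54, 40, 46]
[2, 9, 40, 899]
[9, 2, 54, 40, 46]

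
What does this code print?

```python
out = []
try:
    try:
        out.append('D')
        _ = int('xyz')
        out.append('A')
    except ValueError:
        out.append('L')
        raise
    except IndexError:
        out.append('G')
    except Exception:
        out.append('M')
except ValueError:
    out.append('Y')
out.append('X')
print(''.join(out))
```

Execution trace: 'D' (inner try body) → 'L' (inner except ValueError) → 'Y' (outer except ValueError) → 'X' (after the try/except). Output: DLYX

Answer: DLYX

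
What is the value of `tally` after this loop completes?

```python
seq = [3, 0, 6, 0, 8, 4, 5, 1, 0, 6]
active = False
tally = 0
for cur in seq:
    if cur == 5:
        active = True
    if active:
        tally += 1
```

Count elements after first 5 in [3, 0, 6, 0, 8, 4, 5, 1, 0, 6]
`tally` takes the values: 0 → 1 → 2 → 3 → 4

Answer: 4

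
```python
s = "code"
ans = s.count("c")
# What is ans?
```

Trace:
`s = "code"` → s = 'code'
`ans = s.count("c")` → ans = 1
So ans = 1

Answer: 1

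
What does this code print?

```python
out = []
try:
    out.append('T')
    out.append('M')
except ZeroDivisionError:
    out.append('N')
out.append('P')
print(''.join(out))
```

Execution trace: 'T' (try body) → 'M' (try body, no exception) → 'P' (after the try/except). Output: TMP

Answer: TMP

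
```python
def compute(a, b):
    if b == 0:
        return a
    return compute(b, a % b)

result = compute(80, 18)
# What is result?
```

compute(80, 18) -> compute(18, 8) -> compute(8, 2) -> compute(2, 0) -> 2

Answer: 2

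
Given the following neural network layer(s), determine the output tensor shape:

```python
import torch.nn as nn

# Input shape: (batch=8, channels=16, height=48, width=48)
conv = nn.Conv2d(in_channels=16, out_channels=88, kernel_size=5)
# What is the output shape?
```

Input: (8, 16, 48, 48) -> Output: (8, 88, 44, 44)

Answer: (8, 88, 44, 44)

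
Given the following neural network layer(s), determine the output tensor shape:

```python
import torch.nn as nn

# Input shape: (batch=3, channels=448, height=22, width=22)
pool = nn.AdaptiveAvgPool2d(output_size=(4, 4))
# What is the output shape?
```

Input: (3, 448, 22, 22) -> Output: (3, 448, 4, 4)

Answer: (3, 448, 4, 4)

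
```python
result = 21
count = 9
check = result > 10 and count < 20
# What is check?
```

Trace:
`result = 21` → result = 21
`count = 9` → count = 9
`check = result > 10 and count < 20` → check = True
So check = True

Answer: True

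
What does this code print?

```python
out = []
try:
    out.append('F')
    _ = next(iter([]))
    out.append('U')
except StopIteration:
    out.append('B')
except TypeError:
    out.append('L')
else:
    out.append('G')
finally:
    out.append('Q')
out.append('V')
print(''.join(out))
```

Execution trace: 'F' (try body) → 'B' (except StopIteration) → 'Q' (finally) → 'V' (after the try/except). Output: FBQV

Answer: FBQV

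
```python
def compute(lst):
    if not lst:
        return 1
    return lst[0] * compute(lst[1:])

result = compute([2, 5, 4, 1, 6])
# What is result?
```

Product over [2, 5, 4, 1, 6] = 2 * 5 * 4 * 1 * 6 = 240

Answer: 240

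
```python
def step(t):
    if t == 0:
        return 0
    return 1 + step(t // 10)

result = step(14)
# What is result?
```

Count of digits of 14: 2

Answer: 2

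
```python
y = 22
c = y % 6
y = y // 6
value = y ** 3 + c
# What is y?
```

Trace:
`y = 22` → y = 22
`c = y % 6` → c = 4
`y = y // 6` → y = 3
`value = y ** 3 + c` → value = 31
So y = 3

Answer: 3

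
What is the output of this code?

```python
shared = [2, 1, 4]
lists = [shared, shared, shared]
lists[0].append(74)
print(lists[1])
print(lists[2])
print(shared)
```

Key concept: list of same reference.
Step by step:
`shared = [2, 1, 4]` → shared = [2, 1, 4]
`lists = [shared, shared, shared]` → lists = [[2, 1, 4], [2, 1, 4], [2, 1, 4]]
`lists[0].append(74)` → shared = [2, 1, 4, 74]; lists = [[2, 1, 4, 74], [2, 1, 4, 74], [2, 1, 4, 74]]
`print(lists[1])` → prints [2, 1, 4, 74]
`print(lists[2])` → prints [2, 1, 4, 74]
`print(shared)` → prints [2, 1, 4, 74]

Answer:
[2, 1, 4, 74]
[2, 1, 4, 74]
[2, 1, 4, 74]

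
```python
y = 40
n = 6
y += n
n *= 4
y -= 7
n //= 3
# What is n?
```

Trace:
`y = 40` → y = 40
`n = 6` → n = 6
`y += n` → y = 46
`n *= 4` → n = 24
`y -= 7` → y = 39
`n //= 3` → n = 8
So n = 8

Answer: 8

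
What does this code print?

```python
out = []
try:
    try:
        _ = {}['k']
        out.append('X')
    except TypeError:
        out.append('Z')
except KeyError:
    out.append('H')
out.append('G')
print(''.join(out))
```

Execution trace: 'H' (outer except KeyError) → 'G' (after the try/except). Output: HG

Answer: HG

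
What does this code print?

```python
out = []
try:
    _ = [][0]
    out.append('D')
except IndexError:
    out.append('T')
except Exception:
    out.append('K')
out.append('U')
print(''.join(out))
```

Execution trace: 'T' (except IndexError) → 'U' (after the try/except). Output: TU

Answer: TU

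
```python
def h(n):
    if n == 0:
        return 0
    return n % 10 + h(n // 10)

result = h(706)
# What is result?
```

Sum of digits of 706: 6 + 0 + 7 = 13

Answer: 13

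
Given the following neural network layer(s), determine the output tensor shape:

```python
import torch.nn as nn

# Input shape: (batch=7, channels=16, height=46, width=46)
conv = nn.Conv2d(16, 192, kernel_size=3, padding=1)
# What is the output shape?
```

Input: (7, 16, 46, 46) -> Output: (7, 192, 46, 46)

Answer: (7, 192, 46, 46)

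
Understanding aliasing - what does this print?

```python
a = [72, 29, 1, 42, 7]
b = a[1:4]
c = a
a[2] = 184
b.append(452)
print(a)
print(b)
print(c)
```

Key concept: slice vs alias.
Step by step:
`a = [72, 29, 1, 42, 7]` → a = [72, 29, 1, 42, 7]
`b = a[1:4]` → b = [29, 1, 42]
`c = a` → c = [72, 29, 1, 42, 7] (same object as a)
`a[2] = 184` → a = [72, 29, 184, 42, 7] (same object as c); c = [72, 29, 184, 42, 7] (same object as a)
`b.append(452)` → b = [29, 1, 42, 452]
`print(a)` → prints [72, 29, 184, 42, 7]
`print(b)` → prints [29, 1, 42, 452]
`print(c)` → prints [72, 29, 184, 42, 7]

Answer:
[72, 29, 184, 42, 7]
[29, 1, 42, 452]
[72, 29, 184, 42, 7]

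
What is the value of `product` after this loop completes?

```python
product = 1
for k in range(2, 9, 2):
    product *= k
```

Product of even numbers 2 to 8
`product` takes the values: 1 → 2 → 8 → 48 → 384

Answer: 384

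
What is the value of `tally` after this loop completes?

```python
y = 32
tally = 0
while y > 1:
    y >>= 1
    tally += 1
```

Count right shifts until 1
`tally` takes the values: 0 → 1 → 2 → 3 → 4 → 5

Answer: 5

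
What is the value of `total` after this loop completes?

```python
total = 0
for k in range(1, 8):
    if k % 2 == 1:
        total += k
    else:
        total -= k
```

Add odd, subtract even
`total` takes the values: 0 → 1 → -1 → 2 → -2 → 3 → -3 → 4

Answer: 4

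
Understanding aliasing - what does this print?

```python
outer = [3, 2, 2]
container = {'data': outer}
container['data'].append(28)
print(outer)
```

Key concept: dict holds reference to list.
Step by step:
`outer = [3, 2, 2]` → outer = [3, 2, 2]
`container = {'data': outer}` → container = {'data': [3, 2, 2]}
`container['data'].append(28)` → outer = [3, 2, 2, 28]; container = {'data': [3, 2, 2, 28]}
`print(outer)` → prints [3, 2, 2, 28]

Answer: [3, 2, 2, 28]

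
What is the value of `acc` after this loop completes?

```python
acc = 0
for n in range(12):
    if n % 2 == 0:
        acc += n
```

Sum of even numbers 0 to 11
`acc` takes the values: 0 → 2 → 6 → 12 → 20 → 30

Answer: 30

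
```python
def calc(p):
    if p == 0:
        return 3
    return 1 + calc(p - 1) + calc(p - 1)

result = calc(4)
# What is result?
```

calc(p) = 1 + 2·calc(p-1), calc(0)=3. Closed form: (3+1)·2^4 - 1 = 63.

Answer: 63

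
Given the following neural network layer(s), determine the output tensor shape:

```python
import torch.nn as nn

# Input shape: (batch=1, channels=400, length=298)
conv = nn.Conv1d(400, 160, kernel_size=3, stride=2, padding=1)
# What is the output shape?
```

Input: (1, 400, 298) -> Output: (1, 160, 149)

Answer: (1, 160, 149)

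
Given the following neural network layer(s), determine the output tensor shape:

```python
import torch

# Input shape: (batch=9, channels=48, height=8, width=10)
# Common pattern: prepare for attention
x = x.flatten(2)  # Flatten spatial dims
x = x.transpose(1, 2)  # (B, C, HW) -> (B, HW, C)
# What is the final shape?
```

Input: (9, 48, 8, 10) -> after flatten(2): (9, 48, 80) -> Output: (9, 80, 48)

Answer: (9, 80, 48)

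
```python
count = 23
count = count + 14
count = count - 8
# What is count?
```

Trace:
`count = 23` → count = 23
`count = count + 14` → count = 37
`count = count - 8` → count = 29
So count = 29

Answer: 29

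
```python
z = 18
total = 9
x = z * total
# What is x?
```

Trace:
`z = 18` → z = 18
`total = 9` → total = 9
`x = z * total` → x = 162
So x = 162

Answer: 162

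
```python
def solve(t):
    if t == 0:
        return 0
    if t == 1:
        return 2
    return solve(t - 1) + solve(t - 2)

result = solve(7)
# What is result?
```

Build up from base cases: solve(0)=0, solve(1)=2, solve(2)=2, solve(3)=4, solve(4)=6, solve(5)=10, solve(6)=16, ..., solve(7)=26

Answer: 26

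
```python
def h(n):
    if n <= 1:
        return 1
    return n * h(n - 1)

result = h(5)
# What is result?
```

h(5) = 5 * 4 * 3 * 2 * 1 = 120

Answer: 120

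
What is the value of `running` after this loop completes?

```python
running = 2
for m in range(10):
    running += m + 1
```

Start at 2, add 1 to 10 = 57
`running` takes the values: 2 → 3 → 5 → 8 → 12 → 17 → 23 → 30 → 38 → 47 → 57

Answer: 57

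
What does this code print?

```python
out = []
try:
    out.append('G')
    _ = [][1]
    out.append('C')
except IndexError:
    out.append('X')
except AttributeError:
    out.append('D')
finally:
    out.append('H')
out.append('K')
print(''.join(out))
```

Execution trace: 'G' (try body) → 'X' (except IndexError) → 'H' (finally) → 'K' (after the try/except). Output: GXHK

Answer: GXHK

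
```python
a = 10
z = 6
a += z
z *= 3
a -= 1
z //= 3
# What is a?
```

Trace:
`a = 10` → a = 10
`z = 6` → z = 6
`a += z` → a = 16
`z *= 3` → z = 18
`a -= 1` → a = 15
`z //= 3` → z = 6
So a = 15

Answer: 15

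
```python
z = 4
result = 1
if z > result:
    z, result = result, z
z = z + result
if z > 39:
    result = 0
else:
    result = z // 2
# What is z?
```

Trace:
`z = 4` → z = 4
`result = 1` → result = 1
`if z > result: ...` → z > result is True → z = 1; result = 4
`z = z + result` → z = 5
`if z > 39: ...` → z > 39 is False, take else branch → result = 2
So z = 5

Answer: 5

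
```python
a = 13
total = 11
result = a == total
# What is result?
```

Trace:
`a = 13` → a = 13
`total = 11` → total = 11
`result = a == total` → result = False
So result = False

Answer: False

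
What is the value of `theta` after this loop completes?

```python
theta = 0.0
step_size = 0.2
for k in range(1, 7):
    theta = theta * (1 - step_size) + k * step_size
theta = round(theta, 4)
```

Moving average with lr=0.2
`theta` takes the values: 0.0 → 0.2 → 0.56 → 1.048 → 1.6384 → 2.31072 → 3.048576 → 3.0486

Answer: 3.0486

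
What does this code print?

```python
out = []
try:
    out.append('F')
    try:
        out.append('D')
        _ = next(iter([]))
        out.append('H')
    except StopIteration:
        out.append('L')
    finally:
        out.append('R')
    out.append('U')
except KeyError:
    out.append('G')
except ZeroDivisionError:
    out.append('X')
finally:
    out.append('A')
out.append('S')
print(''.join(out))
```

Execution trace: 'F' (try body) → 'D' (inner try body) → 'L' (inner except StopIteration) → 'R' (inner finally) → 'U' (try body, no exception) → 'A' (finally) → 'S' (after the try/except). Output: FDLRUAS

Answer: FDLRUAS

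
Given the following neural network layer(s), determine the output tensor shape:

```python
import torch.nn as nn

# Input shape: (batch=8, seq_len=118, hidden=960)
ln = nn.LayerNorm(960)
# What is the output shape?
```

Input: (8, 118, 960) -> Output: (8, 118, 960)

Answer: (8, 118, 960)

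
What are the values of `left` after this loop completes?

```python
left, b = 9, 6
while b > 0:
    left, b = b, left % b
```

GCD of 9 and 6
`left` takes the values: 9 → 6 → 3

Answer: 3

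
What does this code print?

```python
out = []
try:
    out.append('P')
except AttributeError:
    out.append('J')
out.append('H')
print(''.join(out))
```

Execution trace: 'P' (try body, no exception) → 'H' (after the try/except). Output: PH

Answer: PH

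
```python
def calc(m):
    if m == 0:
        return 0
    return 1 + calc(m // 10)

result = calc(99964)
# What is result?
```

Count of digits of 99964: 5

Answer: 5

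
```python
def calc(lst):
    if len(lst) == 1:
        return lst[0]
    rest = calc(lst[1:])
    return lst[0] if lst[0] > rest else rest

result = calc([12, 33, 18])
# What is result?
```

Recursive max over [12, 33, 18] = 33

Answer: 33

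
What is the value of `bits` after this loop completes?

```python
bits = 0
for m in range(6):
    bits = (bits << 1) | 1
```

Build 6 consecutive 1-bits: 0b111111
`bits` takes the values: 0 → 1 → 3 → 7 → 15 → 31 → 63

Answer: 63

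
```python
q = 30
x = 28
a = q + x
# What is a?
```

Trace:
`q = 30` → q = 30
`x = 28` → x = 28
`a = q + x` → a = 58
So a = 58

Answer: 58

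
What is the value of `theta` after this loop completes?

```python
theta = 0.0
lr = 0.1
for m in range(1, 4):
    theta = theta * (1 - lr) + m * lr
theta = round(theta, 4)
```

Moving average with lr=0.1
`theta` takes the values: 0.0 → 0.1 → 0.29 → 0.561

Answer: 0.561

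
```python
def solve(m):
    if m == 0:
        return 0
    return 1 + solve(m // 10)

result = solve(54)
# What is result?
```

Count of digits of 54: 2

Answer: 2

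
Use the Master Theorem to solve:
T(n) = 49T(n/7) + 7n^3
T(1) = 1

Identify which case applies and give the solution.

a=49, b=7, f(n)=7n^3. log_7(49) = 2. Since c=3 > 2 and the regularity condition holds (49(n/7)^3 = (49/7^3)n^3 with 49/7^3 < 1), Case 3 applies: T(n) = Θ(f(n)) = O(n^3).

Answer: O(n^3) - Case 3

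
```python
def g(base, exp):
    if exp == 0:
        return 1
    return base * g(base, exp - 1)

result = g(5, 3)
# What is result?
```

g(5, 3) = 5 * 5 * 5 = 125

Answer: 125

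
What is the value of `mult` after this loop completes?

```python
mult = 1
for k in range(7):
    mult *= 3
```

3^7 = 2187
`mult` takes the values: 1 → 3 → 9 → 27 → 81 → 243 → 729 → 2187

Answer: 2187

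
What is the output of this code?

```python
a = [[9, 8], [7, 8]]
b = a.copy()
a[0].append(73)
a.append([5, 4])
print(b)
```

Key concept: shallow copy with nested lists.
Step by step:
`a = [[9, 8], [7, 8]]` → a = [[9, 8], [7, 8]]
`b = a.copy()` → b = [[9, 8], [7, 8]]
`a[0].append(73)` → a = [[9, 8, 73], [7, 8]]; b = [[9, 8, 73], [7, 8]]
`a.append([5, 4])` → a = [[9, 8, 73], [7, 8], [5, 4]]
`print(b)` → prints [[9, 8, 73], [7, 8]]

Answer: [[9, 8, 73], [7, 8]]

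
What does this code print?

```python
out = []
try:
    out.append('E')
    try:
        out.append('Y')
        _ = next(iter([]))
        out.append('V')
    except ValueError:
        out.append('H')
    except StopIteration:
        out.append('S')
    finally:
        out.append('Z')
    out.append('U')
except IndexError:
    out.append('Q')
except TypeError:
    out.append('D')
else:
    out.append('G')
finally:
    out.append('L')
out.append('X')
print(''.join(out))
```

Execution trace: 'E' (try body) → 'Y' (inner try body) → 'S' (inner except StopIteration) → 'Z' (inner finally) → 'U' (try body, no exception) → 'G' (else) → 'L' (finally) → 'X' (after the try/except). Output: EYSZUGLX

Answer: EYSZUGLX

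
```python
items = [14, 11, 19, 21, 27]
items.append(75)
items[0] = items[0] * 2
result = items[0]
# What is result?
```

Trace:
`items = [14, 11, 19, 21, 27]` → items = [14, 11, 19, 21, 27]
`items.append(75)` → items = [14, 11, 19, 21, 27, 75]
`items[0] = items[0] * 2` → items = [28, 11, 19, 21, 27, 75]
`result = items[0]` → result = 28
So result = 28

Answer: 28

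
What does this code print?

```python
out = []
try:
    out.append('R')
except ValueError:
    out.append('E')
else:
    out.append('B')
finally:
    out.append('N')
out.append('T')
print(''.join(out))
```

Execution trace: 'R' (try body, no exception) → 'B' (else) → 'N' (finally) → 'T' (after the try/except). Output: RBNT

Answer: RBNT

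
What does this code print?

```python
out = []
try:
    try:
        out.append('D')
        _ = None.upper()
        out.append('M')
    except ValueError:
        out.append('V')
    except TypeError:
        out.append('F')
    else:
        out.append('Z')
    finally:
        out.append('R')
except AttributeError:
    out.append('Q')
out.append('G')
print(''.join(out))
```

Execution trace: 'D' (try body) → 'R' (finally) → 'Q' (outer except AttributeError) → 'G' (after the try/except). Output: DRQG

Answer: DRQG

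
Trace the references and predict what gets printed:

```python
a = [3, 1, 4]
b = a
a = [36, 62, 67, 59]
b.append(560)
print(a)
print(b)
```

Key concept: rebinding vs mutation: a is rebound to a new list, b still points at the original.
Step by step:
`a = [3, 1, 4]` → a = [3, 1, 4]
`b = a` → b = [3, 1, 4] (same object as a)
`a = [36, 62, 67, 59]` → a = [36, 62, 67, 59]
`b.append(560)` → b = [3, 1, 4, 560]
`print(a)` → prints [36, 62, 67, 59]
`print(b)` → prints [3, 1, 4, 560]

Answer:
[36, 62, 67, 59]
[3, 1, 4, 560]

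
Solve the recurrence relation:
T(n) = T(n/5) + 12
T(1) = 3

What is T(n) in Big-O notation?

Each step divides n by 5 and adds 12. After log_5(n) steps we reach T(1)=3. So T(n) = 12·log_5(n) + 3 = O(log n).

Answer: O(log n)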